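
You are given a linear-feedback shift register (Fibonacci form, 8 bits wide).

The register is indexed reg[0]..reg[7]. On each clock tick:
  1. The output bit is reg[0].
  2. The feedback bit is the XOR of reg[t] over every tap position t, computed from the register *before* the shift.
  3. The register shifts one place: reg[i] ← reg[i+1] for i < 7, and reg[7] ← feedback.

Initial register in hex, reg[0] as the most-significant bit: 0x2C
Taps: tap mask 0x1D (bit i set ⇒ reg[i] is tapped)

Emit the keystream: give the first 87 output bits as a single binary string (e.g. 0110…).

step | reg (before) | out | fb
   0 | 00101100 | 0 | 0
   1 | 01011000 | 0 | 0
   2 | 10110000 | 1 | 1
   3 | 01100001 | 0 | 1
   4 | 11000011 | 1 | 1
   5 | 10000111 | 1 | 1
   6 | 00001111 | 0 | 1
   7 | 00011111 | 0 | 0
   8 | 00111110 | 0 | 1
   9 | 01111101 | 0 | 1
  10 | 11111011 | 1 | 0
  11 | 11110110 | 1 | 1
  12 | 11101101 | 1 | 1
  13 | 11011011 | 1 | 1
  14 | 10110111 | 1 | 1
  15 | 01101111 | 0 | 0
  16 | 11011110 | 1 | 1
  17 | 10111101 | 1 | 0
  18 | 01111010 | 0 | 1
  19 | 11110101 | 1 | 1
  20 | 11101011 | 1 | 1
  21 | 11010111 | 1 | 0
  22 | 10101110 | 1 | 1
  23 | 01011101 | 0 | 0
  24 | 10111010 | 1 | 0
  25 | 01110100 | 0 | 0
  26 | 11101000 | 1 | 1
  27 | 11010001 | 1 | 0
  28 | 10100010 | 1 | 0
  29 | 01000100 | 0 | 0
  30 | 10001000 | 1 | 0
  31 | 00010000 | 0 | 1
  32 | 00100001 | 0 | 1
  33 | 01000011 | 0 | 0
  34 | 10000110 | 1 | 1
  35 | 00001101 | 0 | 1
  36 | 00011011 | 0 | 0
  37 | 00110110 | 0 | 0
  38 | 01101100 | 0 | 0
  39 | 11011000 | 1 | 1
  40 | 10110001 | 1 | 1
  41 | 01100011 | 0 | 1
  42 | 11000111 | 1 | 1
  43 | 10001111 | 1 | 0
  44 | 00011110 | 0 | 0
  45 | 00111100 | 0 | 1
  46 | 01111001 | 0 | 1
  47 | 11110011 | 1 | 1
  48 | 11100111 | 1 | 0
  49 | 11001110 | 1 | 0
  50 | 10011100 | 1 | 1
  51 | 00111001 | 0 | 1
  52 | 01110011 | 0 | 0
  53 | 11100110 | 1 | 0
  54 | 11001100 | 1 | 0
  55 | 10011000 | 1 | 1
  56 | 00110001 | 0 | 0
  57 | 01100010 | 0 | 1
  58 | 11000101 | 1 | 1
  59 | 10001011 | 1 | 0
  60 | 00010110 | 0 | 1
  61 | 00101101 | 0 | 0
  62 | 01011010 | 0 | 0
  63 | 10110100 | 1 | 1
  64 | 01101001 | 0 | 0
  65 | 11010010 | 1 | 0
  66 | 10100100 | 1 | 0
  67 | 01001000 | 0 | 1
  68 | 10010001 | 1 | 0
  69 | 00100010 | 0 | 1
  70 | 01000101 | 0 | 0
  71 | 10001010 | 1 | 0
  72 | 00010100 | 0 | 1
  73 | 00101001 | 0 | 0
  74 | 01010010 | 0 | 1
  75 | 10100101 | 1 | 0
  76 | 01001010 | 0 | 1
  77 | 10010101 | 1 | 0
  78 | 00101010 | 0 | 0
  79 | 01010100 | 0 | 1
  80 | 10101001 | 1 | 1
  81 | 01010011 | 0 | 1
  82 | 10100111 | 1 | 0
  83 | 01001110 | 0 | 1
  84 | 10011101 | 1 | 1
  85 | 00111011 | 0 | 1
  86 | 01110111 | 0 | 0

001011000011111011011110101110100010000110110001111001110011000101101001000101001010100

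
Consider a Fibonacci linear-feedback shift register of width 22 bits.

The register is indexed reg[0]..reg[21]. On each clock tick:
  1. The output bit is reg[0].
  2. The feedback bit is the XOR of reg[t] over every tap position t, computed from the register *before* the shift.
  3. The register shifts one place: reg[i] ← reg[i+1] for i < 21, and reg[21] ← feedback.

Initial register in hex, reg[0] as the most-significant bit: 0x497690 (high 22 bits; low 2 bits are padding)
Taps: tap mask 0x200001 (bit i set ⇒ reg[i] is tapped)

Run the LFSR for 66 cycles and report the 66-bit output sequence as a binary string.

step | reg (before) | out | fb
   0 | 0100100101110110100100 | 0 | 0
   1 | 1001001011101101001000 | 1 | 1
   2 | 0010010111011010010001 | 0 | 1
   3 | 0100101110110100100011 | 0 | 1
   4 | 1001011101101001000111 | 1 | 0
   5 | 0010111011010010001110 | 0 | 0
   6 | 0101110110100100011100 | 0 | 0
   7 | 1011101101001000111000 | 1 | 1
   8 | 0111011010010001110001 | 0 | 1
   9 | 1110110100100011100011 | 1 | 0
  10 | 1101101001000111000110 | 1 | 1
  11 | 1011010010001110001101 | 1 | 0
  12 | 0110100100011100011010 | 0 | 0
  13 | 1101001000111000110100 | 1 | 1
  14 | 1010010001110001101001 | 1 | 0
  15 | 0100100011100011010010 | 0 | 0
  16 | 1001000111000110100100 | 1 | 1
  17 | 0010001110001101001001 | 0 | 1
  18 | 0100011100011010010011 | 0 | 1
  19 | 1000111000110100100111 | 1 | 0
  20 | 0001110001101001001110 | 0 | 0
  21 | 0011100011010010011100 | 0 | 0
  22 | 0111000110100100111000 | 0 | 0
  23 | 1110001101001001110000 | 1 | 1
  24 | 1100011010010011100001 | 1 | 0
  25 | 1000110100100111000010 | 1 | 1
  26 | 0001101001001110000101 | 0 | 1
  27 | 0011010010011100001011 | 0 | 1
  28 | 0110100100111000010111 | 0 | 1
  29 | 1101001001110000101111 | 1 | 0
  30 | 1010010011100001011110 | 1 | 1
  31 | 0100100111000010111101 | 0 | 1
  32 | 1001001110000101111011 | 1 | 0
  33 | 0010011100001011110110 | 0 | 0
  34 | 0100111000010111101100 | 0 | 0
  35 | 1001110000101111011000 | 1 | 1
  36 | 0011100001011110110001 | 0 | 1
  37 | 0111000010111101100011 | 0 | 1
  38 | 1110000101111011000111 | 1 | 0
  39 | 1100001011110110001110 | 1 | 1
  40 | 1000010111101100011101 | 1 | 0
  41 | 0000101111011000111010 | 0 | 0
  42 | 0001011110110001110100 | 0 | 0
  43 | 0010111101100011101000 | 0 | 0
  44 | 0101111011000111010000 | 0 | 0
  45 | 1011110110001110100000 | 1 | 1
  46 | 0111101100011101000001 | 0 | 1
  47 | 1111011000111010000011 | 1 | 0
  48 | 1110110001110100000110 | 1 | 1
  49 | 1101100011101000001101 | 1 | 0
  50 | 1011000111010000011010 | 1 | 1
  51 | 0110001110100000110101 | 0 | 1
  52 | 1100011101000001101011 | 1 | 0
  53 | 1000111010000011010110 | 1 | 1
  54 | 0001110100000110101101 | 0 | 1
  55 | 0011101000001101011011 | 0 | 1
  56 | 0111010000011010110111 | 0 | 1
  57 | 1110100000110101101111 | 1 | 0
  58 | 1101000001101011011110 | 1 | 1
  59 | 1010000011010110111101 | 1 | 0
  60 | 0100000110101101111010 | 0 | 0
  61 | 1000001101011011110100 | 1 | 1
  62 | 0000011010110111101001 | 0 | 1
  63 | 0000110101101111010011 | 0 | 1
  64 | 0001101011011110100111 | 0 | 1
  65 | 0011010110111101001111 | 0 | 1

010010010111011010010001110001101001001110000101111011000111010000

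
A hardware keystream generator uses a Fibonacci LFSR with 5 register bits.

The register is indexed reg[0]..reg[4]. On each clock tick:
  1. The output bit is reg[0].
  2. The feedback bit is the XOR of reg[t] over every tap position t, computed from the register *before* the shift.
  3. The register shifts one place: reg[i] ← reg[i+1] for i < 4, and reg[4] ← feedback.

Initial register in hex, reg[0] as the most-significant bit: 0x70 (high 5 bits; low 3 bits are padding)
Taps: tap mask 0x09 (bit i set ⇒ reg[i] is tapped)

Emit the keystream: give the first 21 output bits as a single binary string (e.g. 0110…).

step | reg (before) | out | fb
   0 | 01110 | 0 | 1
   1 | 11101 | 1 | 1
   2 | 11011 | 1 | 0
   3 | 10110 | 1 | 0
   4 | 01100 | 0 | 0
   5 | 11000 | 1 | 1
   6 | 10001 | 1 | 1
   7 | 00011 | 0 | 1
   8 | 00111 | 0 | 1
   9 | 01111 | 0 | 1
  10 | 11111 | 1 | 0
  11 | 11110 | 1 | 0
  12 | 11100 | 1 | 1
  13 | 11001 | 1 | 1
  14 | 10011 | 1 | 0
  15 | 00110 | 0 | 1
  16 | 01101 | 0 | 0
  17 | 11010 | 1 | 0
  18 | 10100 | 1 | 1
  19 | 01001 | 0 | 0
  20 | 10010 | 1 | 0

011101100011111001101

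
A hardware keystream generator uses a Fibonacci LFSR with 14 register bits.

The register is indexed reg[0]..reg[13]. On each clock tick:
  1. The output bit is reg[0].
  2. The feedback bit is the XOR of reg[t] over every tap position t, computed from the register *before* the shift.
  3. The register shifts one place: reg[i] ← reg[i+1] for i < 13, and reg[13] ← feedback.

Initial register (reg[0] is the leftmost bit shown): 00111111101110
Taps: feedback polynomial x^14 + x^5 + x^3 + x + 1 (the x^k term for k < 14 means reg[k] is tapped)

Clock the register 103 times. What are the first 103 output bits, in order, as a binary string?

0011111110111001001010001001110010111011010111011111001011011111011010011101111100111101111111000101100

k : reg_k → out_k, fb_k
0: 00111111101110 → 0, fb=0
1: 01111111011100 → 0, fb=1
2: 11111110111001 → 1, fb=0
3: 11111101110010 → 1, fb=0
4: 11111011100100 → 1, fb=1
5: 11110111001001 → 1, fb=0
6: 11101110010010 → 1, fb=1
7: 11011100100101 → 1, fb=0
8: 10111001001010 → 1, fb=0
9: 01110010010100 → 0, fb=0
10: 11100100101000 → 1, fb=1
11: 11001001010001 → 1, fb=0
12: 10010010100010 → 1, fb=0
13: 00100101000100 → 0, fb=1
14: 01001010001001 → 0, fb=1
15: 10010100010011 → 1, fb=1
16: 00101000100111 → 0, fb=0
17: 01010001001110 → 0, fb=0
18: 10100010011100 → 1, fb=1
19: 01000100111001 → 0, fb=0
20: 10001001110010 → 1, fb=1
21: 00010011100101 → 0, fb=1
22: 00100111001011 → 0, fb=1
23: 01001110010111 → 0, fb=0
24: 10011100101110 → 1, fb=1
25: 00111001011101 → 0, fb=1
26: 01110010111011 → 0, fb=0
27: 11100101110110 → 1, fb=1
28: 11001011101101 → 1, fb=0
29: 10010111011010 → 1, fb=1
30: 00101110110101 → 0, fb=1
31: 01011101101011 → 0, fb=1
32: 10111011010111 → 1, fb=0
33: 01110110101110 → 0, fb=1
34: 11101101011101 → 1, fb=1
35: 11011010111011 → 1, fb=1
36: 10110101110111 → 1, fb=1
37: 01101011101111 → 0, fb=1
38: 11010111011111 → 1, fb=0
39: 10101110111110 → 1, fb=0
40: 01011101111100 → 0, fb=1
41: 10111011111001 → 1, fb=0
42: 01110111110010 → 0, fb=1
43: 11101111100101 → 1, fb=1
44: 11011111001011 → 1, fb=0
45: 10111110010110 → 1, fb=1
46: 01111100101101 → 0, fb=1
47: 11111001011011 → 1, fb=1
48: 11110010110111 → 1, fb=1
49: 11100101101111 → 1, fb=1
50: 11001011011111 → 1, fb=0
51: 10010110111110 → 1, fb=1
52: 00101101111101 → 0, fb=1
53: 01011011111011 → 0, fb=0
54: 10110111110110 → 1, fb=1
55: 01101111101101 → 0, fb=0
56: 11011111011010 → 1, fb=0
57: 10111110110100 → 1, fb=1
58: 01111101101001 → 0, fb=1
59: 11111011010011 → 1, fb=1
60: 11110110100111 → 1, fb=0
61: 11101101001110 → 1, fb=1
62: 11011010011101 → 1, fb=1
63: 10110100111011 → 1, fb=1
64: 01101001110111 → 0, fb=1
65: 11010011101111 → 1, fb=1
66: 10100111011111 → 1, fb=0
67: 01001110111110 → 0, fb=0
68: 10011101111100 → 1, fb=1
69: 00111011111001 → 0, fb=1
70: 01110111110011 → 0, fb=1
71: 11101111100111 → 1, fb=1
72: 11011111001111 → 1, fb=0
73: 10111110011110 → 1, fb=1
74: 01111100111101 → 0, fb=1
75: 11111001111011 → 1, fb=1
76: 11110011110111 → 1, fb=1
77: 11100111101111 → 1, fb=1
78: 11001111011111 → 1, fb=1
79: 10011110111111 → 1, fb=1
80: 00111101111111 → 0, fb=0
81: 01111011111110 → 0, fb=0
82: 11110111111100 → 1, fb=0
83: 11101111111000 → 1, fb=1
84: 11011111110001 → 1, fb=0
85: 10111111100010 → 1, fb=1
86: 01111111000101 → 0, fb=1
87: 11111110001011 → 1, fb=0
88: 11111100010110 → 1, fb=0
89: 11111000101100 → 1, fb=1
90: 11110001011001 → 1, fb=1
91: 11100010110011 → 1, fb=0
92: 11000101100110 → 1, fb=1
93: 10001011001101 → 1, fb=1
94: 00010110011011 → 0, fb=0
95: 00101100110110 → 0, fb=1
96: 01011001101101 → 0, fb=0
97: 10110011011010 → 1, fb=0
98: 01100110110100 → 0, fb=0
99: 11001101101000 → 1, fb=1
100: 10011011010001 → 1, fb=0
101: 00110110100010 → 0, fb=0
102: 01101101000100 → 0, fb=0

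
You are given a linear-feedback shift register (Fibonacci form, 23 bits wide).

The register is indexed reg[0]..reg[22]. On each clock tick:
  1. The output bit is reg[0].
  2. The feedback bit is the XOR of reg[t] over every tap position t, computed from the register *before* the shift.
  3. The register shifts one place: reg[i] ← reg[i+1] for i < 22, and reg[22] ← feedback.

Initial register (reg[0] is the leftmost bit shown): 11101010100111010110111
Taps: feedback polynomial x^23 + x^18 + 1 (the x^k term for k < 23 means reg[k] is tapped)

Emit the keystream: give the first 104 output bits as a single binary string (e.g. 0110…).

k : reg_k → out_k, fb_k
0: 11101010100111010110111 → 1, fb=0
1: 11010101001110101101110 → 1, fb=1
2: 10101010011101011011101 → 1, fb=0
3: 01010100111010110111010 → 0, fb=1
4: 10101001110101101110101 → 1, fb=0
5: 01010011101011011101010 → 0, fb=0
6: 10100111010110111010100 → 1, fb=0
7: 01001110101101110101000 → 0, fb=0
8: 10011101011011101010000 → 1, fb=0
9: 00111010110111010100000 → 0, fb=0
10: 01110101101110101000000 → 0, fb=0
11: 11101011011101010000000 → 1, fb=1
12: 11010110111010100000001 → 1, fb=1
13: 10101101110101000000011 → 1, fb=1
14: 01011011101010000000111 → 0, fb=0
15: 10110111010100000001110 → 1, fb=1
16: 01101110101000000011101 → 0, fb=1
17: 11011101010000000111011 → 1, fb=0
18: 10111010100000001110110 → 1, fb=0
19: 01110101000000011101100 → 0, fb=0
20: 11101010000000111011000 → 1, fb=0
21: 11010100000001110110000 → 1, fb=0
22: 10101000000011101100000 → 1, fb=1
23: 01010000000111011000001 → 0, fb=0
24: 10100000001110110000010 → 1, fb=1
25: 01000000011101100000101 → 0, fb=0
26: 10000000111011000001010 → 1, fb=1
27: 00000001110110000010101 → 0, fb=1
28: 00000011101100000101011 → 0, fb=0
29: 00000111011000001010110 → 0, fb=1
30: 00001110110000010101101 → 0, fb=0
31: 00011101100000101011010 → 0, fb=1
32: 00111011000001010110101 → 0, fb=1
33: 01110110000010101101011 → 0, fb=0
34: 11101100000101011010110 → 1, fb=0
35: 11011000001010110101100 → 1, fb=1
36: 10110000010101101011001 → 1, fb=0
37: 01100000101011010110010 → 0, fb=1
38: 11000001010110101100101 → 1, fb=1
39: 10000010101101011001011 → 1, fb=1
40: 00000101011010110010111 → 0, fb=1
41: 00001010110101100101111 → 0, fb=0
42: 00010101101011001011110 → 0, fb=1
43: 00101011010110010111101 → 0, fb=1
44: 01010110101100101111011 → 0, fb=1
45: 10101101011001011110111 → 1, fb=0
46: 01011010110010111101110 → 0, fb=0
47: 10110101100101111011100 → 1, fb=0
48: 01101011001011110111000 → 0, fb=1
49: 11010110010111101110001 → 1, fb=0
50: 10101100101111011100010 → 1, fb=1
51: 01011001011110111000101 → 0, fb=0
52: 10110010111101110001010 → 1, fb=1
53: 01100101111011100010101 → 0, fb=1
54: 11001011110111000101011 → 1, fb=1
55: 10010111101110001010111 → 1, fb=0
56: 00101111011100010101110 → 0, fb=0
57: 01011110111000101011100 → 0, fb=1
58: 10111101110001010111001 → 1, fb=0
59: 01111011100010101110010 → 0, fb=1
60: 11110111000101011100101 → 1, fb=1
61: 11101110001010111001011 → 1, fb=1
62: 11011100010101110010111 → 1, fb=0
63: 10111000101011100101110 → 1, fb=1
64: 01110001010111001011101 → 0, fb=1
65: 11100010101110010111011 → 1, fb=0
66: 11000101011100101110110 → 1, fb=0
67: 10001010111001011101100 → 1, fb=1
68: 00010101110010111011001 → 0, fb=1
69: 00101011100101110110011 → 0, fb=1
70: 01010111001011101100111 → 0, fb=0
71: 10101110010111011001110 → 1, fb=1
72: 01011100101110110011101 → 0, fb=1
73: 10111001011101100111011 → 1, fb=0
74: 01110010111011001110110 → 0, fb=1
75: 11100101110110011101101 → 1, fb=1
76: 11001011101100111011011 → 1, fb=0
77: 10010111011001110110110 → 1, fb=0
78: 00101110110011101101100 → 0, fb=0
79: 01011101100111011011000 → 0, fb=1
80: 10111011001110110110001 → 1, fb=0
81: 01110110011101101100010 → 0, fb=0
82: 11101100111011011000100 → 1, fb=1
83: 11011001110110110001001 → 1, fb=1
84: 10110011101101100010011 → 1, fb=0
85: 01100111011011000100110 → 0, fb=0
86: 11001110110110001001100 → 1, fb=1
87: 10011101101100010011001 → 1, fb=0
88: 00111011011000100110010 → 0, fb=1
89: 01110110110001001100101 → 0, fb=0
90: 11101101100010011001010 → 1, fb=1
91: 11011011000100110010101 → 1, fb=0
92: 10110110001001100101010 → 1, fb=1
93: 01101100010011001010101 → 0, fb=1
94: 11011000100110010101011 → 1, fb=1
95: 10110001001100101010111 → 1, fb=0
96: 01100010011001010101110 → 0, fb=0
97: 11000100110010101011100 → 1, fb=0
98: 10001001100101010111000 → 1, fb=0
99: 00010011001010101110000 → 0, fb=1
100: 00100110010101011100001 → 0, fb=0
101: 01001100101010111000010 → 0, fb=0
102: 10011001010101110000100 → 1, fb=1
103: 00110010101011100001001 → 0, fb=0

11101010100111010110111010100000001110110000010101101011001011110111000101011100101110110011101101100010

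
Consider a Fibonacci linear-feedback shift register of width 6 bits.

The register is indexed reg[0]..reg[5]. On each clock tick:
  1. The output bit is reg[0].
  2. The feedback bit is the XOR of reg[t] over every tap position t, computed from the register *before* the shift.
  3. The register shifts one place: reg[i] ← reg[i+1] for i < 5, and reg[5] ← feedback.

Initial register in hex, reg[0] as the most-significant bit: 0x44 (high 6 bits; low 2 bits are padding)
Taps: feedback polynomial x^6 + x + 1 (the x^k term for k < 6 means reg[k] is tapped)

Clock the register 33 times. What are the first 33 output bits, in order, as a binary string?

step | reg (before) | out | fb
   0 | 010001 | 0 | 1
   1 | 100011 | 1 | 1
   2 | 000111 | 0 | 0
   3 | 001110 | 0 | 0
   4 | 011100 | 0 | 1
   5 | 111001 | 1 | 0
   6 | 110010 | 1 | 0
   7 | 100100 | 1 | 1
   8 | 001001 | 0 | 0
   9 | 010010 | 0 | 1
  10 | 100101 | 1 | 1
  11 | 001011 | 0 | 0
  12 | 010110 | 0 | 1
  13 | 101101 | 1 | 1
  14 | 011011 | 0 | 1
  15 | 110111 | 1 | 0
  16 | 101110 | 1 | 1
  17 | 011101 | 0 | 1
  18 | 111011 | 1 | 0
  19 | 110110 | 1 | 0
  20 | 101100 | 1 | 1
  21 | 011001 | 0 | 1
  22 | 110011 | 1 | 0
  23 | 100110 | 1 | 1
  24 | 001101 | 0 | 0
  25 | 011010 | 0 | 1
  26 | 110101 | 1 | 0
  27 | 101010 | 1 | 1
  28 | 010101 | 0 | 1
  29 | 101011 | 1 | 1
  30 | 010111 | 0 | 1
  31 | 101111 | 1 | 1
  32 | 011111 | 0 | 1

010001110010010110111011001101010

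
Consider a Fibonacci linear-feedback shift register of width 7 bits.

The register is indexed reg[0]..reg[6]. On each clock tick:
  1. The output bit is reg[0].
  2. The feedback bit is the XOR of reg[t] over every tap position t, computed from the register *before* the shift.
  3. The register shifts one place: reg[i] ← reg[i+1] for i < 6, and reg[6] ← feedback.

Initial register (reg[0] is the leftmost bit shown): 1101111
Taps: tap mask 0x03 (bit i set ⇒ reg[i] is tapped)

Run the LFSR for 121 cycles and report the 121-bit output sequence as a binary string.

step | reg (before) | out | fb
   0 | 1101111 | 1 | 0
   1 | 1011110 | 1 | 1
   2 | 0111101 | 0 | 1
   3 | 1111011 | 1 | 0
   4 | 1110110 | 1 | 0
   5 | 1101100 | 1 | 0
   6 | 1011000 | 1 | 1
   7 | 0110001 | 0 | 1
   8 | 1100011 | 1 | 0
   9 | 1000110 | 1 | 1
  10 | 0001101 | 0 | 0
  11 | 0011010 | 0 | 0
  12 | 0110100 | 0 | 1
  13 | 1101001 | 1 | 0
  14 | 1010010 | 1 | 1
  15 | 0100101 | 0 | 1
  16 | 1001011 | 1 | 1
  17 | 0010111 | 0 | 0
  18 | 0101110 | 0 | 1
  19 | 1011101 | 1 | 1
  20 | 0111011 | 0 | 1
  21 | 1110111 | 1 | 0
  22 | 1101110 | 1 | 0
  23 | 1011100 | 1 | 1
  24 | 0111001 | 0 | 1
  25 | 1110011 | 1 | 0
  26 | 1100110 | 1 | 0
  27 | 1001100 | 1 | 1
  28 | 0011001 | 0 | 0
  29 | 0110010 | 0 | 1
  30 | 1100101 | 1 | 0
  31 | 1001010 | 1 | 1
  32 | 0010101 | 0 | 0
  33 | 0101010 | 0 | 1
  34 | 1010101 | 1 | 1
  35 | 0101011 | 0 | 1
  36 | 1010111 | 1 | 1
  37 | 0101111 | 0 | 1
  38 | 1011111 | 1 | 1
  39 | 0111111 | 0 | 1
  40 | 1111111 | 1 | 0
  41 | 1111110 | 1 | 0
  42 | 1111100 | 1 | 0
  43 | 1111000 | 1 | 0
  44 | 1110000 | 1 | 0
  45 | 1100000 | 1 | 0
  46 | 1000000 | 1 | 1
  47 | 0000001 | 0 | 0
  48 | 0000010 | 0 | 0
  49 | 0000100 | 0 | 0
  50 | 0001000 | 0 | 0
  51 | 0010000 | 0 | 0
  52 | 0100000 | 0 | 1
  53 | 1000001 | 1 | 1
  54 | 0000011 | 0 | 0
  55 | 0000110 | 0 | 0
  56 | 0001100 | 0 | 0
  57 | 0011000 | 0 | 0
  58 | 0110000 | 0 | 1
  59 | 1100001 | 1 | 0
  60 | 1000010 | 1 | 1
  61 | 0000101 | 0 | 0
  62 | 0001010 | 0 | 0
  63 | 0010100 | 0 | 0
  64 | 0101000 | 0 | 1
  65 | 1010001 | 1 | 1
  66 | 0100011 | 0 | 1
  67 | 1000111 | 1 | 1
  68 | 0001111 | 0 | 0
  69 | 0011110 | 0 | 0
  70 | 0111100 | 0 | 1
  71 | 1111001 | 1 | 0
  72 | 1110010 | 1 | 0
  73 | 1100100 | 1 | 0
  74 | 1001000 | 1 | 1
  75 | 0010001 | 0 | 0
  76 | 0100010 | 0 | 1
  77 | 1000101 | 1 | 1
  78 | 0001011 | 0 | 0
  79 | 0010110 | 0 | 0
  80 | 0101100 | 0 | 1
  81 | 1011001 | 1 | 1
  82 | 0110011 | 0 | 1
  83 | 1100111 | 1 | 0
  84 | 1001110 | 1 | 1
  85 | 0011101 | 0 | 0
  86 | 0111010 | 0 | 1
  87 | 1110101 | 1 | 0
  88 | 1101010 | 1 | 0
  89 | 1010100 | 1 | 1
  90 | 0101001 | 0 | 1
  91 | 1010011 | 1 | 1
  92 | 0100111 | 0 | 1
  93 | 1001111 | 1 | 1
  94 | 0011111 | 0 | 0
  95 | 0111110 | 0 | 1
  96 | 1111101 | 1 | 0
  97 | 1111010 | 1 | 0
  98 | 1110100 | 1 | 0
  99 | 1101000 | 1 | 0
 100 | 1010000 | 1 | 1
 101 | 0100001 | 0 | 1
 102 | 1000011 | 1 | 1
 103 | 0000111 | 0 | 0
 104 | 0001110 | 0 | 0
 105 | 0011100 | 0 | 0
 106 | 0111000 | 0 | 1
 107 | 1110001 | 1 | 0
 108 | 1100010 | 1 | 0
 109 | 1000100 | 1 | 1
 110 | 0001001 | 0 | 0
 111 | 0010010 | 0 | 0
 112 | 0100100 | 0 | 1
 113 | 1001001 | 1 | 1
 114 | 0010011 | 0 | 0
 115 | 0100110 | 0 | 1
 116 | 1001101 | 1 | 1
 117 | 0011011 | 0 | 0
 118 | 0110110 | 0 | 1
 119 | 1101101 | 1 | 0
 120 | 1011010 | 1 | 1

1101111011000110100101110111001100101010111111100000010000011000010100011110010001011001110101001111101000011100010010011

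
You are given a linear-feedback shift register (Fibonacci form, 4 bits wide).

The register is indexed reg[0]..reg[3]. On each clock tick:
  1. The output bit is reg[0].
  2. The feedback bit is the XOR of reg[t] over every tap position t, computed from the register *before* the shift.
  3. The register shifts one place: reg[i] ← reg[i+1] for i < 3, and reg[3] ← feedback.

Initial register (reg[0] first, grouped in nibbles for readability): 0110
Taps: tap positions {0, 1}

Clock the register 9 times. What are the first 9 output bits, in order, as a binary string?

step | reg (before) | out | fb
   0 | 0110 | 0 | 1
   1 | 1101 | 1 | 0
   2 | 1010 | 1 | 1
   3 | 0101 | 0 | 1
   4 | 1011 | 1 | 1
   5 | 0111 | 0 | 1
   6 | 1111 | 1 | 0
   7 | 1110 | 1 | 0
   8 | 1100 | 1 | 0

011010111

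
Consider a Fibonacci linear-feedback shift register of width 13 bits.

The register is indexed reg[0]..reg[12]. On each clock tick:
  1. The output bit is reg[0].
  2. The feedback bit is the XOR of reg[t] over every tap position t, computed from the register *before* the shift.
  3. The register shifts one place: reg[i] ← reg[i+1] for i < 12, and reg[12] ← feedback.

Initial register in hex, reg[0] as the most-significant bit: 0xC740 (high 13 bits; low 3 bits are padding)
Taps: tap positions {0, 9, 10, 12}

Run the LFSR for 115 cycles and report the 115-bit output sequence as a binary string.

1100011101000011101001110000100011001001010100011011101110000110010111000101011001110010100011001000100101101010110

tick  register→output (feedback)
  0  1100011101000→1 (0)
  1  1000111010000→1 (1)
  2  0001110100001→0 (1)
  3  0011101000011→0 (1)
  4  0111010000111→0 (0)
  5  1110100001110→1 (1)
  6  1101000011101→1 (0)
  7  1010000111010→1 (0)
  8  0100001110100→0 (1)
  9  1000011101001→1 (1)
 10  0000111010011→0 (1)
 11  0001110100111→0 (0)
 12  0011101001110→0 (0)
 13  0111010011100→0 (0)
 14  1110100111000→1 (0)
 15  1101001110000→1 (1)
 16  1010011100001→1 (0)
 17  0100111000010→0 (0)
 18  1001110000100→1 (0)
 19  0011100001000→0 (1)
 20  0111000010001→0 (1)
 21  1110000100011→1 (0)
 22  1100001000110→1 (0)
 23  1000010001100→1 (1)
 24  0000100011001→0 (0)
 25  0001000110010→0 (0)
 26  0010001100100→0 (1)
 27  0100011001001→0 (0)
 28  1000110010010→1 (1)
 29  0001100100101→0 (0)
 30  0011001001010→0 (1)
 31  0110010010101→0 (0)
 32  1100100101010→1 (0)
 33  1001001010100→1 (0)
 34  0010010101000→0 (1)
 35  0100101010001→0 (1)
 36  1001010100011→1 (0)
 37  0010101000110→0 (1)
 38  0101010001101→0 (1)
 39  1010100011011→1 (1)
 40  0101000110111→0 (0)
 41  1010001101110→1 (1)
 42  0100011011101→0 (1)
 43  1000110111011→1 (1)
 44  0001101110111→0 (0)
 45  0011011101110→0 (0)
 46  0110111011100→0 (0)
 47  1101110111000→1 (0)
 48  1011101110000→1 (1)
 49  0111011100001→0 (1)
 50  1110111000011→1 (0)
 51  1101110000110→1 (0)
 52  1011100001100→1 (1)
 53  0111000011001→0 (0)
 54  1110000110010→1 (1)
 55  1100001100101→1 (1)
 56  1000011001011→1 (1)
 57  0000110010111→0 (0)
 58  0001100101110→0 (0)
 59  0011001011100→0 (0)
 60  0110010111000→0 (1)
 61  1100101110001→1 (0)
 62  1001011100010→1 (1)
 63  0010111000101→0 (0)
 64  0101110001010→0 (1)
 65  1011100010101→1 (1)
 66  0111000101011→0 (0)
 67  1110001010110→1 (0)
 68  1100010101100→1 (1)
 69  1000101011001→1 (1)
 70  0001010110011→0 (1)
 71  0010101100111→0 (0)
 72  0101011001110→0 (0)
 73  1010110011100→1 (1)
 74  0101100111001→0 (0)
 75  1011001110010→1 (1)
 76  0110011100101→0 (0)
 77  1100111001010→1 (0)
 78  1001110010100→1 (0)
 79  0011100101000→0 (1)
 80  0111001010001→0 (1)
 81  1110010100011→1 (0)
 82  1100101000110→1 (0)
 83  1001010001100→1 (1)
 84  0010100011001→0 (0)
 85  0101000110010→0 (0)
 86  1010001100100→1 (0)
 87  0100011001000→0 (1)
 88  1000110010001→1 (0)
 89  0001100100010→0 (0)
 90  0011001000100→0 (1)
 91  0110010001001→0 (0)
 92  1100100010010→1 (1)
 93  1001000100101→1 (1)
 94  0010001001011→0 (0)
 95  0100010010110→0 (1)
 96  1000100101101→1 (0)
 97  0001001011010→0 (1)
 98  0010010110101→0 (0)
 99  0100101101010→0 (1)
100  1001011010101→1 (1)
101  0010110101011→0 (0)
102  0101101010110→0 (1)
103  1011010101101→1 (0)
104  0110101011010→0 (1)
105  1101010110101→1 (1)
106  1010101101011→1 (1)
107  0101011010111→0 (0)
108  1010110101110→1 (1)
109  0101101011101→0 (1)
110  1011010111011→1 (1)
111  0110101110111→0 (0)
112  1101011101110→1 (1)
113  1010111011101→1 (0)
114  0101110111010→0 (1)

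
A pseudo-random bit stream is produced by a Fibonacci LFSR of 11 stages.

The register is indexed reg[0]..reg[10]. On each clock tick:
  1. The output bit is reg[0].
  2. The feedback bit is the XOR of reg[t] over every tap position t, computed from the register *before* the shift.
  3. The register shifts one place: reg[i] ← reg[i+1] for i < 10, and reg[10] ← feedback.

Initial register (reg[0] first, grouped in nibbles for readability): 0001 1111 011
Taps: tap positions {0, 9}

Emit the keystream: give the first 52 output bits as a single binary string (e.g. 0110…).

0001111101111100110110011110001111001111100111100110

step | reg (before) | out | fb
   0 | 00011111011 | 0 | 1
   1 | 00111110111 | 0 | 1
   2 | 01111101111 | 0 | 1
   3 | 11111011111 | 1 | 0
   4 | 11110111110 | 1 | 0
   5 | 11101111100 | 1 | 1
   6 | 11011111001 | 1 | 1
   7 | 10111110011 | 1 | 0
   8 | 01111100110 | 0 | 1
   9 | 11111001101 | 1 | 1
  10 | 11110011011 | 1 | 0
  11 | 11100110110 | 1 | 0
  12 | 11001101100 | 1 | 1
  13 | 10011011001 | 1 | 1
  14 | 00110110011 | 0 | 1
  15 | 01101100111 | 0 | 1
  16 | 11011001111 | 1 | 0
  17 | 10110011110 | 1 | 0
  18 | 01100111100 | 0 | 0
  19 | 11001111000 | 1 | 1
  20 | 10011110001 | 1 | 1
  21 | 00111100011 | 0 | 1
  22 | 01111000111 | 0 | 1
  23 | 11110001111 | 1 | 0
  24 | 11100011110 | 1 | 0
  25 | 11000111100 | 1 | 1
  26 | 10001111001 | 1 | 1
  27 | 00011110011 | 0 | 1
  28 | 00111100111 | 0 | 1
  29 | 01111001111 | 0 | 1
  30 | 11110011111 | 1 | 0
  31 | 11100111110 | 1 | 0
  32 | 11001111100 | 1 | 1
  33 | 10011111001 | 1 | 1
  34 | 00111110011 | 0 | 1
  35 | 01111100111 | 0 | 1
  36 | 11111001111 | 1 | 0
  37 | 11110011110 | 1 | 0
  38 | 11100111100 | 1 | 1
  39 | 11001111001 | 1 | 1
  40 | 10011110011 | 1 | 0
  41 | 00111100110 | 0 | 1
  42 | 01111001101 | 0 | 0
  43 | 11110011010 | 1 | 0
  44 | 11100110100 | 1 | 1
  45 | 11001101001 | 1 | 1
  46 | 10011010011 | 1 | 0
  47 | 00110100110 | 0 | 1
  48 | 01101001101 | 0 | 0
  49 | 11010011010 | 1 | 0
  50 | 10100110100 | 1 | 1
  51 | 01001101001 | 0 | 0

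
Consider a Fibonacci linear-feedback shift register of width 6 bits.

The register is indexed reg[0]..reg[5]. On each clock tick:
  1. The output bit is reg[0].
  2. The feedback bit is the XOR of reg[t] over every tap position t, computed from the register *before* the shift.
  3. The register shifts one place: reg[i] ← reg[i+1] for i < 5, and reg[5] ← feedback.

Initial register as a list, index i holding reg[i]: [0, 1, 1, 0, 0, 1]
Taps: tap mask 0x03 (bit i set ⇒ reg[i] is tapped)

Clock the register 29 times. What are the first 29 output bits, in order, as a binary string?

01100110101011111100000100001

step | reg (before) | out | fb
   0 | 011001 | 0 | 1
   1 | 110011 | 1 | 0
   2 | 100110 | 1 | 1
   3 | 001101 | 0 | 0
   4 | 011010 | 0 | 1
   5 | 110101 | 1 | 0
   6 | 101010 | 1 | 1
   7 | 010101 | 0 | 1
   8 | 101011 | 1 | 1
   9 | 010111 | 0 | 1
  10 | 101111 | 1 | 1
  11 | 011111 | 0 | 1
  12 | 111111 | 1 | 0
  13 | 111110 | 1 | 0
  14 | 111100 | 1 | 0
  15 | 111000 | 1 | 0
  16 | 110000 | 1 | 0
  17 | 100000 | 1 | 1
  18 | 000001 | 0 | 0
  19 | 000010 | 0 | 0
  20 | 000100 | 0 | 0
  21 | 001000 | 0 | 0
  22 | 010000 | 0 | 1
  23 | 100001 | 1 | 1
  24 | 000011 | 0 | 0
  25 | 000110 | 0 | 0
  26 | 001100 | 0 | 0
  27 | 011000 | 0 | 1
  28 | 110001 | 1 | 0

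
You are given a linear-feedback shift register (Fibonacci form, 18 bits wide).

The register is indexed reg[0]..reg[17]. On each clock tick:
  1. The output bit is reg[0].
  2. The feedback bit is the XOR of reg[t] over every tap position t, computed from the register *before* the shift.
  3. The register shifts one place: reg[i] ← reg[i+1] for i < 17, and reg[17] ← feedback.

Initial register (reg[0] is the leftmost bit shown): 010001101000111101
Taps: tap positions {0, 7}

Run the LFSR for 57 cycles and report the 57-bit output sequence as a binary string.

010001101000111101000000010010111101100101101001110110110

step | reg (before) | out | fb
   0 | 010001101000111101 | 0 | 0
   1 | 100011010001111010 | 1 | 0
   2 | 000110100011110100 | 0 | 0
   3 | 001101000111101000 | 0 | 0
   4 | 011010001111010000 | 0 | 0
   5 | 110100011110100000 | 1 | 0
   6 | 101000111101000000 | 1 | 0
   7 | 010001111010000000 | 0 | 1
   8 | 100011110100000001 | 1 | 0
   9 | 000111101000000010 | 0 | 0
  10 | 001111010000000100 | 0 | 1
  11 | 011110100000001001 | 0 | 0
  12 | 111101000000010010 | 1 | 1
  13 | 111010000000100101 | 1 | 1
  14 | 110100000001001011 | 1 | 1
  15 | 101000000010010111 | 1 | 1
  16 | 010000000100101111 | 0 | 0
  17 | 100000001001011110 | 1 | 1
  18 | 000000010010111101 | 0 | 1
  19 | 000000100101111011 | 0 | 0
  20 | 000001001011110110 | 0 | 0
  21 | 000010010111101100 | 0 | 1
  22 | 000100101111011001 | 0 | 0
  23 | 001001011110110010 | 0 | 1
  24 | 010010111101100101 | 0 | 1
  25 | 100101111011001011 | 1 | 0
  26 | 001011110110010110 | 0 | 1
  27 | 010111101100101101 | 0 | 0
  28 | 101111011001011010 | 1 | 0
  29 | 011110110010110100 | 0 | 1
  30 | 111101100101101001 | 1 | 1
  31 | 111011001011010011 | 1 | 1
  32 | 110110010110100111 | 1 | 0
  33 | 101100101101001110 | 1 | 1
  34 | 011001011010011101 | 0 | 1
  35 | 110010110100111011 | 1 | 0
  36 | 100101101001110110 | 1 | 1
  37 | 001011010011101101 | 0 | 1
  38 | 010110100111011011 | 0 | 0
  39 | 101101001110110110 | 1 | 1
  40 | 011010011101101101 | 0 | 1
  41 | 110100111011011011 | 1 | 0
  42 | 101001110110110110 | 1 | 0
  43 | 010011101101101100 | 0 | 0
  44 | 100111011011011000 | 1 | 0
  45 | 001110110110110000 | 0 | 1
  46 | 011101101101100001 | 0 | 0
  47 | 111011011011000010 | 1 | 0
  48 | 110110110110000100 | 1 | 0
  49 | 101101101100001000 | 1 | 1
  50 | 011011011000010001 | 0 | 1
  51 | 110110110000100011 | 1 | 0
  52 | 101101100001000110 | 1 | 1
  53 | 011011000010001101 | 0 | 0
  54 | 110110000100011010 | 1 | 1
  55 | 101100001000110101 | 1 | 1
  56 | 011000010001101011 | 0 | 1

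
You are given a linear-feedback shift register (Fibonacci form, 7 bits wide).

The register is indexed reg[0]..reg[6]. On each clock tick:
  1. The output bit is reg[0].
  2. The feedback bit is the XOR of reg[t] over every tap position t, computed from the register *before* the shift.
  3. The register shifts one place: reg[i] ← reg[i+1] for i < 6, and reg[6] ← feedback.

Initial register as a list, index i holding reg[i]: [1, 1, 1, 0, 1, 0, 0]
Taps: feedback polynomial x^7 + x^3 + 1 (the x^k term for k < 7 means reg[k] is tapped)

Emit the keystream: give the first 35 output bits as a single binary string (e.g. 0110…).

tick  register→output (feedback)
  0  1110100→1 (1)
  1  1101001→1 (0)
  2  1010010→1 (1)
  3  0100101→0 (0)
  4  1001010→1 (0)
  5  0010100→0 (0)
  6  0101000→0 (1)
  7  1010001→1 (1)
  8  0100011→0 (0)
  9  1000110→1 (1)
 10  0001101→0 (1)
 11  0011011→0 (1)
 12  0110111→0 (0)
 13  1101110→1 (0)
 14  1011100→1 (0)
 15  0111000→0 (1)
 16  1110001→1 (1)
 17  1100011→1 (1)
 18  1000111→1 (1)
 19  0001111→0 (1)
 20  0011111→0 (1)
 21  0111111→0 (1)
 22  1111111→1 (0)
 23  1111110→1 (0)
 24  1111100→1 (0)
 25  1111000→1 (0)
 26  1110000→1 (1)
 27  1100001→1 (1)
 28  1000011→1 (1)
 29  0000111→0 (0)
 30  0001110→0 (1)
 31  0011101→0 (1)
 32  0111011→0 (1)
 33  1110111→1 (1)
 34  1101111→1 (0)

11101001010001101110001111111000011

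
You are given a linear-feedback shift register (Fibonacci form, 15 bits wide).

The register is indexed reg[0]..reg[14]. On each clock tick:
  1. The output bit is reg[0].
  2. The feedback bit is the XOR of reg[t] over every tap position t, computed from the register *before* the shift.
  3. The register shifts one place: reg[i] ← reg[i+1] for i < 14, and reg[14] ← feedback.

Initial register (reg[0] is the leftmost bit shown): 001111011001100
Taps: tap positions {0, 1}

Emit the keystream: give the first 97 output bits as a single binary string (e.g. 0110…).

0011110110011000100011010101001100101111111010101110000001111110010000010000010110000110000111010

step | reg (before) | out | fb
   0 | 001111011001100 | 0 | 0
   1 | 011110110011000 | 0 | 1
   2 | 111101100110001 | 1 | 0
   3 | 111011001100010 | 1 | 0
   4 | 110110011000100 | 1 | 0
   5 | 101100110001000 | 1 | 1
   6 | 011001100010001 | 0 | 1
   7 | 110011000100011 | 1 | 0
   8 | 100110001000110 | 1 | 1
   9 | 001100010001101 | 0 | 0
  10 | 011000100011010 | 0 | 1
  11 | 110001000110101 | 1 | 0
  12 | 100010001101010 | 1 | 1
  13 | 000100011010101 | 0 | 0
  14 | 001000110101010 | 0 | 0
  15 | 010001101010100 | 0 | 1
  16 | 100011010101001 | 1 | 1
  17 | 000110101010011 | 0 | 0
  18 | 001101010100110 | 0 | 0
  19 | 011010101001100 | 0 | 1
  20 | 110101010011001 | 1 | 0
  21 | 101010100110010 | 1 | 1
  22 | 010101001100101 | 0 | 1
  23 | 101010011001011 | 1 | 1
  24 | 010100110010111 | 0 | 1
  25 | 101001100101111 | 1 | 1
  26 | 010011001011111 | 0 | 1
  27 | 100110010111111 | 1 | 1
  28 | 001100101111111 | 0 | 0
  29 | 011001011111110 | 0 | 1
  30 | 110010111111101 | 1 | 0
  31 | 100101111111010 | 1 | 1
  32 | 001011111110101 | 0 | 0
  33 | 010111111101010 | 0 | 1
  34 | 101111111010101 | 1 | 1
  35 | 011111110101011 | 0 | 1
  36 | 111111101010111 | 1 | 0
  37 | 111111010101110 | 1 | 0
  38 | 111110101011100 | 1 | 0
  39 | 111101010111000 | 1 | 0
  40 | 111010101110000 | 1 | 0
  41 | 110101011100000 | 1 | 0
  42 | 101010111000000 | 1 | 1
  43 | 010101110000001 | 0 | 1
  44 | 101011100000011 | 1 | 1
  45 | 010111000000111 | 0 | 1
  46 | 101110000001111 | 1 | 1
  47 | 011100000011111 | 0 | 1
  48 | 111000000111111 | 1 | 0
  49 | 110000001111110 | 1 | 0
  50 | 100000011111100 | 1 | 1
  51 | 000000111111001 | 0 | 0
  52 | 000001111110010 | 0 | 0
  53 | 000011111100100 | 0 | 0
  54 | 000111111001000 | 0 | 0
  55 | 001111110010000 | 0 | 0
  56 | 011111100100000 | 0 | 1
  57 | 111111001000001 | 1 | 0
  58 | 111110010000010 | 1 | 0
  59 | 111100100000100 | 1 | 0
  60 | 111001000001000 | 1 | 0
  61 | 110010000010000 | 1 | 0
  62 | 100100000100000 | 1 | 1
  63 | 001000001000001 | 0 | 0
  64 | 010000010000010 | 0 | 1
  65 | 100000100000101 | 1 | 1
  66 | 000001000001011 | 0 | 0
  67 | 000010000010110 | 0 | 0
  68 | 000100000101100 | 0 | 0
  69 | 001000001011000 | 0 | 0
  70 | 010000010110000 | 0 | 1
  71 | 100000101100001 | 1 | 1
  72 | 000001011000011 | 0 | 0
  73 | 000010110000110 | 0 | 0
  74 | 000101100001100 | 0 | 0
  75 | 001011000011000 | 0 | 0
  76 | 010110000110000 | 0 | 1
  77 | 101100001100001 | 1 | 1
  78 | 011000011000011 | 0 | 1
  79 | 110000110000111 | 1 | 0
  80 | 100001100001110 | 1 | 1
  81 | 000011000011101 | 0 | 0
  82 | 000110000111010 | 0 | 0
  83 | 001100001110100 | 0 | 0
  84 | 011000011101000 | 0 | 1
  85 | 110000111010001 | 1 | 0
  86 | 100001110100010 | 1 | 1
  87 | 000011101000101 | 0 | 0
  88 | 000111010001010 | 0 | 0
  89 | 001110100010100 | 0 | 0
  90 | 011101000101000 | 0 | 1
  91 | 111010001010001 | 1 | 0
  92 | 110100010100010 | 1 | 0
  93 | 101000101000100 | 1 | 1
  94 | 010001010001001 | 0 | 1
  95 | 100010100010011 | 1 | 1
  96 | 000101000100111 | 0 | 0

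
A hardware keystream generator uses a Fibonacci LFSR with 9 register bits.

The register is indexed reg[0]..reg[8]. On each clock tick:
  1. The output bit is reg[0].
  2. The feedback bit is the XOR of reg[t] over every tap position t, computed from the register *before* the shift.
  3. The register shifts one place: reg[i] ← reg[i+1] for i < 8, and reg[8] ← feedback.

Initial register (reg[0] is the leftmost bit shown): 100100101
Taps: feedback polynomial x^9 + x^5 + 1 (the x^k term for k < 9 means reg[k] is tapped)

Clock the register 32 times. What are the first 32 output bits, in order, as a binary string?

step | reg (before) | out | fb
   0 | 100100101 | 1 | 1
   1 | 001001011 | 0 | 1
   2 | 010010111 | 0 | 0
   3 | 100101110 | 1 | 0
   4 | 001011100 | 0 | 1
   5 | 010111001 | 0 | 1
   6 | 101110011 | 1 | 1
   7 | 011100111 | 0 | 0
   8 | 111001110 | 1 | 0
   9 | 110011100 | 1 | 0
  10 | 100111000 | 1 | 0
  11 | 001110000 | 0 | 0
  12 | 011100000 | 0 | 0
  13 | 111000000 | 1 | 1
  14 | 110000001 | 1 | 1
  15 | 100000011 | 1 | 1
  16 | 000000111 | 0 | 0
  17 | 000001110 | 0 | 1
  18 | 000011101 | 0 | 1
  19 | 000111011 | 0 | 1
  20 | 001110111 | 0 | 0
  21 | 011101110 | 0 | 1
  22 | 111011101 | 1 | 0
  23 | 110111010 | 1 | 0
  24 | 101110100 | 1 | 1
  25 | 011101001 | 0 | 1
  26 | 111010011 | 1 | 1
  27 | 110100111 | 1 | 1
  28 | 101001111 | 1 | 0
  29 | 010011110 | 0 | 1
  30 | 100111101 | 1 | 0
  31 | 001111010 | 0 | 1

10010010111001110000001110111010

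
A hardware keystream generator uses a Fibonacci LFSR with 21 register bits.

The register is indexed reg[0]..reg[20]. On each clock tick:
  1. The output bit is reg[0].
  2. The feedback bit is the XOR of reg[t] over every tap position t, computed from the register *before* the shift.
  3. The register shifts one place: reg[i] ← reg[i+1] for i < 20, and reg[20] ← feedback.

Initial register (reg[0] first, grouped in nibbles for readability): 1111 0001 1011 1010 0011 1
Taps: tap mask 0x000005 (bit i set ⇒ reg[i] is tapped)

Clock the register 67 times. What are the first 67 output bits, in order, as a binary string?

step | reg (before) | out | fb
   0 | 111100011011101000111 | 1 | 0
   1 | 111000110111010001110 | 1 | 0
   2 | 110001101110100011100 | 1 | 1
   3 | 100011011101000111001 | 1 | 1
   4 | 000110111010001110011 | 0 | 0
   5 | 001101110100011100110 | 0 | 1
   6 | 011011101000111001101 | 0 | 1
   7 | 110111010001110011011 | 1 | 1
   8 | 101110100011100110111 | 1 | 0
   9 | 011101000111001101110 | 0 | 1
  10 | 111010001110011011101 | 1 | 0
  11 | 110100011100110111010 | 1 | 1
  12 | 101000111001101110101 | 1 | 0
  13 | 010001110011011101010 | 0 | 0
  14 | 100011100110111010100 | 1 | 1
  15 | 000111001101110101001 | 0 | 0
  16 | 001110011011101010010 | 0 | 1
  17 | 011100110111010100101 | 0 | 1
  18 | 111001101110101001011 | 1 | 0
  19 | 110011011101010010110 | 1 | 1
  20 | 100110111010100101101 | 1 | 1
  21 | 001101110101001011011 | 0 | 1
  22 | 011011101010010110111 | 0 | 1
  23 | 110111010100101101111 | 1 | 1
  24 | 101110101001011011111 | 1 | 0
  25 | 011101010010110111110 | 0 | 1
  26 | 111010100101101111101 | 1 | 0
  27 | 110101001011011111010 | 1 | 1
  28 | 101010010110111110101 | 1 | 0
  29 | 010100101101111101010 | 0 | 0
  30 | 101001011011111010100 | 1 | 0
  31 | 010010110111110101000 | 0 | 0
  32 | 100101101111101010000 | 1 | 1
  33 | 001011011111010100001 | 0 | 1
  34 | 010110111110101000011 | 0 | 0
  35 | 101101111101010000110 | 1 | 0
  36 | 011011111010100001100 | 0 | 1
  37 | 110111110101000011001 | 1 | 1
  38 | 101111101010000110011 | 1 | 0
  39 | 011111010100001100110 | 0 | 1
  40 | 111110101000011001101 | 1 | 0
  41 | 111101010000110011010 | 1 | 0
  42 | 111010100001100110100 | 1 | 0
  43 | 110101000011001101000 | 1 | 1
  44 | 101010000110011010001 | 1 | 0
  45 | 010100001100110100010 | 0 | 0
  46 | 101000011001101000100 | 1 | 0
  47 | 010000110011010001000 | 0 | 0
  48 | 100001100110100010000 | 1 | 1
  49 | 000011001101000100001 | 0 | 0
  50 | 000110011010001000010 | 0 | 0
  51 | 001100110100010000100 | 0 | 1
  52 | 011001101000100001001 | 0 | 1
  53 | 110011010001000010011 | 1 | 1
  54 | 100110100010000100111 | 1 | 1
  55 | 001101000100001001111 | 0 | 1
  56 | 011010001000010011111 | 0 | 1
  57 | 110100010000100111111 | 1 | 1
  58 | 101000100001001111111 | 1 | 0
  59 | 010001000010011111110 | 0 | 0
  60 | 100010000100111111100 | 1 | 1
  61 | 000100001001111111001 | 0 | 0
  62 | 001000010011111110010 | 0 | 1
  63 | 010000100111111100101 | 0 | 0
  64 | 100001001111111001010 | 1 | 1
  65 | 000010011111110010101 | 0 | 0
  66 | 000100111111100101010 | 0 | 0

1111000110111010001110011011101010010110111110101000011001101000100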